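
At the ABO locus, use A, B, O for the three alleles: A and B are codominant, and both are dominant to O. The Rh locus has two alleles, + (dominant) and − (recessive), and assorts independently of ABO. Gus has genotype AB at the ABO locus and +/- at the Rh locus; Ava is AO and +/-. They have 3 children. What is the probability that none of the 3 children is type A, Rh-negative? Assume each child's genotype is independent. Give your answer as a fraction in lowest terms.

ABO cross AB × AO → 1/2 A, 1/4 B, 1/4 AB.
Rh cross +/- × +/- → 3/4 Rh+, 1/4 Rh-; so P(type A, Rh-negative) = 1/2 × 1/4 = 1/8 per child.
P(not type A, Rh-negative) = 7/8 for one child; (7/8)^3 = 343/512.

343/512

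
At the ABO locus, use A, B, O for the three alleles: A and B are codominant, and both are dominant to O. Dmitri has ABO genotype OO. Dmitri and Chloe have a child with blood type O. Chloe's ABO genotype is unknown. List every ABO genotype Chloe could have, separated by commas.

AO, BO, OO

For each candidate genotype of Chloe, check whether crossing it with OO can produce every observed child phenotype.
  AA → possible child types {A} ✗
  AB → possible child types {A, B} ✗
  AO → possible child types {O, A} ✓
  BB → possible child types {B} ✗
  BO → possible child types {O, B} ✓
  OO → possible child types {O} ✓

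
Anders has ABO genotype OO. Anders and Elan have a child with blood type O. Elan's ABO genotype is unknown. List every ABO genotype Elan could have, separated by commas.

For each candidate genotype of Elan, check whether crossing it with OO can produce every observed child phenotype.
  AA → possible child types {A} ✗
  AB → possible child types {A, B} ✗
  AO → possible child types {O, A} ✓
  BB → possible child types {B} ✗
  BO → possible child types {O, B} ✓
  OO → possible child types {O} ✓

AO, BO, OO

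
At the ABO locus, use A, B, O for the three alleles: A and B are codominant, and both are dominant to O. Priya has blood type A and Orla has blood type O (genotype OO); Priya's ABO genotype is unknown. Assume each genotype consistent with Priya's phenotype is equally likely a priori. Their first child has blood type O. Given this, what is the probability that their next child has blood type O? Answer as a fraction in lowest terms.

1/2

Possible genotypes: Priya ∈ {AA, AO}; Orla ∈ {OO}.
Weight each parental genotype pair by prior × P(type-O child):
  AO × OO: posterior weight 1; P(next child type O) = 1/2.
Weighted sum = 1/2.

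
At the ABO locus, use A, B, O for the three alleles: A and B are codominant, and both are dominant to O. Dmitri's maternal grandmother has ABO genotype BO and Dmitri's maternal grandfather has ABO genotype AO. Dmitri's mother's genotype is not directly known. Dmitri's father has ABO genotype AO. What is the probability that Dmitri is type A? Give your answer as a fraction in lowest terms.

1/2

Dmitri's mother's ABO genotype from BO × AO: 1/4 AB, 1/4 AO, 1/4 BO, 1/4 OO.
Crossing each possibility with the father AO and summing P(type A): 1/4·1/2 + 1/4·3/4 + 1/4·1/4 + 1/4·1/2 = 1/2.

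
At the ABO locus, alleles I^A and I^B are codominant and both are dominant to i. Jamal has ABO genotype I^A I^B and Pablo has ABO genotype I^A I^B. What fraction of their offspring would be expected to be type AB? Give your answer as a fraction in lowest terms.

1/2

ABO cross I^A I^B × I^A I^B → offspring phenotypes: 1/4 A, 1/4 B, 1/2 AB.
So P(type AB) = 1/2.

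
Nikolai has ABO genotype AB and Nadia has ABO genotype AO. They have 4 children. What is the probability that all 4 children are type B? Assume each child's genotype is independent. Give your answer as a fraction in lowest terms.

ABO cross AB × AO → 1/2 A, 1/4 B, 1/4 AB.
So P(type B) = 1/4 per child.
All 4 independent: (1/4)^4 = 1/256.

1/256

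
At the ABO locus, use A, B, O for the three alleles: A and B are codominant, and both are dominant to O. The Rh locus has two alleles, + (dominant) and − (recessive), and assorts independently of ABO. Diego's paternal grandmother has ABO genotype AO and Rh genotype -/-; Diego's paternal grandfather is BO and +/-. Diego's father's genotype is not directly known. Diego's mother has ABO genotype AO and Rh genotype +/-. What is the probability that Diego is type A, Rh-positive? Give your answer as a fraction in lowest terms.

5/16

Diego's father's ABO genotype from AO × BO: 1/4 AB, 1/4 AO, 1/4 BO, 1/4 OO.
Crossing each possibility with the mother AO and summing P(type A): 1/4·1/2 + 1/4·3/4 + 1/4·1/4 + 1/4·1/2 = 1/2.
Similarly for Rh via the father's Rh distribution: P(Rh+) = 5/8.
Independent loci: 1/2 × 5/8 = 5/16.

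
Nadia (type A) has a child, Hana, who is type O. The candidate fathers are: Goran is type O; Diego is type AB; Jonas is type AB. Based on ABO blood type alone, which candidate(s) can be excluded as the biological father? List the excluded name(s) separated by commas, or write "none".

A candidate is excluded only if no genotype consistent with his phenotype could produce a type O child with a type A mother.
Diego (type AB): no genotype consistent with that phenotype can produce a type-O child with a type-A mother.
Jonas (type AB): no genotype consistent with that phenotype can produce a type-O child with a type-A mother.

Diego, Jonas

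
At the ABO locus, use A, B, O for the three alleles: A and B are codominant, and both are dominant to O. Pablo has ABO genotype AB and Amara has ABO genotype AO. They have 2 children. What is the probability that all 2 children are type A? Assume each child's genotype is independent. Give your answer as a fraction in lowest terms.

ABO cross AB × AO → 1/2 A, 1/4 B, 1/4 AB.
So P(type A) = 1/2 per child.
All 2 independent: (1/2)^2 = 1/4.

1/4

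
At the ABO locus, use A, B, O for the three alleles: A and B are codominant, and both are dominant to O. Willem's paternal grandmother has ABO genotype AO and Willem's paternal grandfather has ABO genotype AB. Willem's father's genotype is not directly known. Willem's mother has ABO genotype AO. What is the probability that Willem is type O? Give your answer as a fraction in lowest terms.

1/8

Willem's father's ABO genotype from AO × AB: 1/4 AA, 1/4 AB, 1/4 AO, 1/4 BO.
Crossing each possibility with the mother AO and summing P(type O): 1/4·0 + 1/4·0 + 1/4·1/4 + 1/4·1/4 = 1/8.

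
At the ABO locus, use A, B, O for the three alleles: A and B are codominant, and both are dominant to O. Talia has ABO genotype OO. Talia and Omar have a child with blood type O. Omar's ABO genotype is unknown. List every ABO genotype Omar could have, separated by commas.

AO, BO, OO

For each candidate genotype of Omar, check whether crossing it with OO can produce every observed child phenotype.
  AA → possible child types {A} ✗
  AB → possible child types {A, B} ✗
  AO → possible child types {O, A} ✓
  BB → possible child types {B} ✗
  BO → possible child types {O, B} ✓
  OO → possible child types {O} ✓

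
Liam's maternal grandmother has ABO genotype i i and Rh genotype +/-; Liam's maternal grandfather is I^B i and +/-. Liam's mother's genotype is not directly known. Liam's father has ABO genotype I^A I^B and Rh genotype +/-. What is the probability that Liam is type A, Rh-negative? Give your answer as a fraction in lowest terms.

3/32

Liam's mother's ABO genotype from i i × I^B i: 1/2 I^B i, 1/2 i i.
Crossing each possibility with the father I^A I^B and summing P(type A): 1/2·1/4 + 1/2·1/2 = 3/8.
Similarly for Rh via the mother's Rh distribution: P(Rh-) = 1/4.
Independent loci: 3/8 × 1/4 = 3/32.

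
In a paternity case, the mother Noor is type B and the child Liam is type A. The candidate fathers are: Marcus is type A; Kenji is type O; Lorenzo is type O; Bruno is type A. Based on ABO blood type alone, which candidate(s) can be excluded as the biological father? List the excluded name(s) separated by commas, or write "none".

A candidate is excluded only if no genotype consistent with his phenotype could produce a type A child with a type B mother.
Kenji (type O): no genotype consistent with that phenotype can produce a type-A child with a type-B mother.
Lorenzo (type O): no genotype consistent with that phenotype can produce a type-A child with a type-B mother.

Kenji, Lorenzo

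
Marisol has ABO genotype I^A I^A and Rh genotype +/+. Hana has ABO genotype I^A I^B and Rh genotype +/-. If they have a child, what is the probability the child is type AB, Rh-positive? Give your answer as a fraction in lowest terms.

1/2

ABO cross I^A I^A × I^A I^B → offspring phenotypes: 1/2 A, 1/2 AB.
Rh cross +/+ × +/- → 1 Rh+.
Independent loci: P(type AB, Rh-positive) = 1/2 × 1 = 1/2.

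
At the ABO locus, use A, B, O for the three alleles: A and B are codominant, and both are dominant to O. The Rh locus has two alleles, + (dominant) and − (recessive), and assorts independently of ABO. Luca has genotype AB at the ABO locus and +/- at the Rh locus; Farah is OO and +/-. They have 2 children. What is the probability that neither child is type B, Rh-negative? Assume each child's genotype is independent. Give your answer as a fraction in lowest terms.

49/64

ABO cross AB × OO → 1/2 A, 1/2 B.
Rh cross +/- × +/- → 3/4 Rh+, 1/4 Rh-; so P(type B, Rh-negative) = 1/2 × 1/4 = 1/8 per child.
P(not type B, Rh-negative) = 7/8 for one child; (7/8)^2 = 49/64.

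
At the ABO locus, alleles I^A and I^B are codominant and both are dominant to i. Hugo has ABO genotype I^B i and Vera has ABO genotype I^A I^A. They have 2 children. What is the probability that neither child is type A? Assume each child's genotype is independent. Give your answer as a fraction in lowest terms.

1/4

ABO cross I^B i × I^A I^A → 1/2 A, 1/2 AB.
So P(type A) = 1/2 per child.
P(not type A) = 1/2 for one child; (1/2)^2 = 1/4.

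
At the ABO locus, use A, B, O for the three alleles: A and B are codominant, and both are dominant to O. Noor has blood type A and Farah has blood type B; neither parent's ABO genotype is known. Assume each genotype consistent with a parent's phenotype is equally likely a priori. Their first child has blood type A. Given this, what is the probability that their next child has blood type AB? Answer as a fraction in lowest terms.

5/12

Possible genotypes: Noor ∈ {AA, AO}; Farah ∈ {BB, BO}.
Weight each parental genotype pair by prior × P(type-A child):
  AA × BO: posterior weight 2/3; P(next child type AB) = 1/2.
  AO × BO: posterior weight 1/3; P(next child type AB) = 1/4.
Weighted sum = 5/12.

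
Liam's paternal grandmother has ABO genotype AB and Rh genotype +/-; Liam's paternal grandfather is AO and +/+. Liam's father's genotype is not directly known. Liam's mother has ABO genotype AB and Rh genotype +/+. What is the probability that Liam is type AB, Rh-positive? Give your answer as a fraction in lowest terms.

3/8

Liam's father's ABO genotype from AB × AO: 1/4 AA, 1/4 AB, 1/4 AO, 1/4 BO.
Crossing each possibility with the mother AB and summing P(type AB): 1/4·1/2 + 1/4·1/2 + 1/4·1/4 + 1/4·1/4 = 3/8.
Similarly for Rh via the father's Rh distribution: P(Rh+) = 1.
Independent loci: 3/8 × 1 = 3/8.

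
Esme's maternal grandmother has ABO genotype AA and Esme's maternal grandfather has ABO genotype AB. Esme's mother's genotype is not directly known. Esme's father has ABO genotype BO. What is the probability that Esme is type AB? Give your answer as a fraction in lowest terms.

Esme's mother's ABO genotype from AA × AB: 1/2 AA, 1/2 AB.
Crossing each possibility with the father BO and summing P(type AB): 1/2·1/2 + 1/2·1/4 = 3/8.

3/8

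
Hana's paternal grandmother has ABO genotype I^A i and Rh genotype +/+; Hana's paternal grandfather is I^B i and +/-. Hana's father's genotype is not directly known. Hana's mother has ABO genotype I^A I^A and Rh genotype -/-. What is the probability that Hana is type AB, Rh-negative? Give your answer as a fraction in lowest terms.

1/16

Hana's father's ABO genotype from I^A i × I^B i: 1/4 I^A I^B, 1/4 I^A i, 1/4 I^B i, 1/4 i i.
Crossing each possibility with the mother I^A I^A and summing P(type AB): 1/4·1/2 + 1/4·0 + 1/4·1/2 + 1/4·0 = 1/4.
Similarly for Rh via the father's Rh distribution: P(Rh-) = 1/4.
Independent loci: 1/4 × 1/4 = 1/16.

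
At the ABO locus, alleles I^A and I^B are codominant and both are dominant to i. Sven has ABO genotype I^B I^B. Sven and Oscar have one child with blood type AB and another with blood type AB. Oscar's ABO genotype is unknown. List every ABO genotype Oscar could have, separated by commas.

For each candidate genotype of Oscar, check whether crossing it with I^B I^B can produce every observed child phenotype.
  I^A I^A → possible child types {AB} ✓
  I^A I^B → possible child types {B, AB} ✓
  I^A i → possible child types {B, AB} ✓
  I^B I^B → possible child types {B} ✗
  I^B i → possible child types {B} ✗
  i i → possible child types {B} ✗

I^A I^A, I^A I^B, I^A i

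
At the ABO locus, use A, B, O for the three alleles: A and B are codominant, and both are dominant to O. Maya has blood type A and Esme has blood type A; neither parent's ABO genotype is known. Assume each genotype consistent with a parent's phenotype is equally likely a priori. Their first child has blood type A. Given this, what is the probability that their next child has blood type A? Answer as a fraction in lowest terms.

Possible genotypes: Maya ∈ {AA, AO}; Esme ∈ {AA, AO}.
Weight each parental genotype pair by prior × P(type-A child):
  AA × AA: posterior weight 4/15; P(next child type A) = 1.
  AA × AO: posterior weight 4/15; P(next child type A) = 1.
  AO × AA: posterior weight 4/15; P(next child type A) = 1.
  AO × AO: posterior weight 1/5; P(next child type A) = 3/4.
Weighted sum = 19/20.

19/20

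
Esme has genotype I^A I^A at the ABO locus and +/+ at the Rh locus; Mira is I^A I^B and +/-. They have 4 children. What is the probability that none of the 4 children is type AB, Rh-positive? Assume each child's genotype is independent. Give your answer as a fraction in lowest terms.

ABO cross I^A I^A × I^A I^B → 1/2 A, 1/2 AB.
Rh cross +/+ × +/- → 1 Rh+; so P(type AB, Rh-positive) = 1/2 × 1 = 1/2 per child.
P(not type AB, Rh-positive) = 1/2 for one child; (1/2)^4 = 1/16.

1/16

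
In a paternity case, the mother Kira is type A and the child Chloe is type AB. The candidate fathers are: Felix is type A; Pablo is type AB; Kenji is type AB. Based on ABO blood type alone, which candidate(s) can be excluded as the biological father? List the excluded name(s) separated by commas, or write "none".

A candidate is excluded only if no genotype consistent with his phenotype could produce a type AB child with a type A mother.
Felix (type A): no genotype consistent with that phenotype can produce a type-AB child with a type-A mother.

Felix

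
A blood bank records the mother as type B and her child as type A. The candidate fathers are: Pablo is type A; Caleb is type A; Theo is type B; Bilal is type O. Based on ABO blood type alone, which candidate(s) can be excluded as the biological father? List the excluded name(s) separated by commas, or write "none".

A candidate is excluded only if no genotype consistent with his phenotype could produce a type A child with a type B mother.
Theo (type B): no genotype consistent with that phenotype can produce a type-A child with a type-B mother.
Bilal (type O): no genotype consistent with that phenotype can produce a type-A child with a type-B mother.

Theo, Bilal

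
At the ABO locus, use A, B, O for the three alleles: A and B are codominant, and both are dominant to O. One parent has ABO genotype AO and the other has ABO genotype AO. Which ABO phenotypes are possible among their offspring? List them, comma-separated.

O, A

Gametes from AO × AO give offspring ABO genotypes AA, AO, OO, i.e. phenotypes O, A.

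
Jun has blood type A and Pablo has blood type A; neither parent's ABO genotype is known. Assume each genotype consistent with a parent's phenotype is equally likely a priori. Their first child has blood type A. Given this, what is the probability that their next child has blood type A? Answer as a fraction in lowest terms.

Possible genotypes: Jun ∈ {I^A I^A, I^A i}; Pablo ∈ {I^A I^A, I^A i}.
Weight each parental genotype pair by prior × P(type-A child):
  I^A I^A × I^A I^A: posterior weight 4/15; P(next child type A) = 1.
  I^A I^A × I^A i: posterior weight 4/15; P(next child type A) = 1.
  I^A i × I^A I^A: posterior weight 4/15; P(next child type A) = 1.
  I^A i × I^A i: posterior weight 1/5; P(next child type A) = 3/4.
Weighted sum = 19/20.

19/20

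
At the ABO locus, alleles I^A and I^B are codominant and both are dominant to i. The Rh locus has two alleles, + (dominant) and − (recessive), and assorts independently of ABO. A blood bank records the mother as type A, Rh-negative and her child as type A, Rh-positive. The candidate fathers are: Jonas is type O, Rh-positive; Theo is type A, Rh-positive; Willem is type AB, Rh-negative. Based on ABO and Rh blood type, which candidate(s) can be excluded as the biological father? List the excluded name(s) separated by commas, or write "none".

Willem

A candidate is excluded only if no genotype consistent with his phenotype could produce a type A, Rh-positive child with a type A, Rh-negative mother.
Willem (type AB, Rh-): no genotype consistent with that phenotype can produce a type-A Rh+ child with a type-A mother.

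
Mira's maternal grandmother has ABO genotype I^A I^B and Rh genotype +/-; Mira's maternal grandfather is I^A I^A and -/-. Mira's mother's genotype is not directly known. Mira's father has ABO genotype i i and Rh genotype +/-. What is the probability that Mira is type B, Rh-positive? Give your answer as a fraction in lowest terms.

Mira's mother's ABO genotype from I^A I^B × I^A I^A: 1/2 I^A I^A, 1/2 I^A I^B.
Crossing each possibility with the father i i and summing P(type B): 1/2·0 + 1/2·1/2 = 1/4.
Similarly for Rh via the mother's Rh distribution: P(Rh+) = 5/8.
Independent loci: 1/4 × 5/8 = 5/32.

5/32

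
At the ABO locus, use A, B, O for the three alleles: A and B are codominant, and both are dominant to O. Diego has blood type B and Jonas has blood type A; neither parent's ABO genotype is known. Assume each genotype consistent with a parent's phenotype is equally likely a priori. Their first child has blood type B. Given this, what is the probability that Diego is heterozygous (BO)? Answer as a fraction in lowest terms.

1/3

Possible genotypes: Diego ∈ {BB, BO}; Jonas ∈ {AA, AO}.
Weight each parental genotype pair by prior × P(type-B child):
  BB × AO: posterior weight 2/3.
  BO × AO: posterior weight 1/3.
Sum the posterior weight over pairs where Diego is BO: 1/3.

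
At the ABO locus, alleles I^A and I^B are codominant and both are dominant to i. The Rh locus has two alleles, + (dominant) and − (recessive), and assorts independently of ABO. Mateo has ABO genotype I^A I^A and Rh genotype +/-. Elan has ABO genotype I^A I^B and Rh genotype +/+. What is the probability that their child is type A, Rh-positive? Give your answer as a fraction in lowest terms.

1/2

ABO cross I^A I^A × I^A I^B → offspring phenotypes: 1/2 A, 1/2 AB.
Rh cross +/- × +/+ → 1 Rh+.
Independent loci: P(type A, Rh-positive) = 1/2 × 1 = 1/2.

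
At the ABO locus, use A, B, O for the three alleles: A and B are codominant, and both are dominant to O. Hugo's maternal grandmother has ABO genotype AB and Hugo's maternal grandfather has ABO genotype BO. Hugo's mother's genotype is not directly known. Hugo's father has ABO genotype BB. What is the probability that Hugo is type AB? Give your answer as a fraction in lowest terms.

Hugo's mother's ABO genotype from AB × BO: 1/4 AB, 1/4 AO, 1/4 BB, 1/4 BO.
Crossing each possibility with the father BB and summing P(type AB): 1/4·1/2 + 1/4·1/2 + 1/4·0 + 1/4·0 = 1/4.

1/4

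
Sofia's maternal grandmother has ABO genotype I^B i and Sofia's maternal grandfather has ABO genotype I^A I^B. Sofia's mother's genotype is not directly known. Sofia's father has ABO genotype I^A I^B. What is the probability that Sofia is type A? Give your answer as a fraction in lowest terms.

1/4

Sofia's mother's ABO genotype from I^B i × I^A I^B: 1/4 I^A I^B, 1/4 I^A i, 1/4 I^B I^B, 1/4 I^B i.
Crossing each possibility with the father I^A I^B and summing P(type A): 1/4·1/4 + 1/4·1/2 + 1/4·0 + 1/4·1/4 = 1/4.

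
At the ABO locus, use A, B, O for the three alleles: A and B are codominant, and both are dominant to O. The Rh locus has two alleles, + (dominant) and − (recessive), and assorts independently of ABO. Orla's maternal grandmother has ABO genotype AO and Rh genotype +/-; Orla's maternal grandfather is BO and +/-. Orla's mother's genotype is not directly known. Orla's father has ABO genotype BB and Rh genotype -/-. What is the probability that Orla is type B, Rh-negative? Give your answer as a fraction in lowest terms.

Orla's mother's ABO genotype from AO × BO: 1/4 AB, 1/4 AO, 1/4 BO, 1/4 OO.
Crossing each possibility with the father BB and summing P(type B): 1/4·1/2 + 1/4·1/2 + 1/4·1 + 1/4·1 = 3/4.
Similarly for Rh via the mother's Rh distribution: P(Rh-) = 1/2.
Independent loci: 3/4 × 1/2 = 3/8.

3/8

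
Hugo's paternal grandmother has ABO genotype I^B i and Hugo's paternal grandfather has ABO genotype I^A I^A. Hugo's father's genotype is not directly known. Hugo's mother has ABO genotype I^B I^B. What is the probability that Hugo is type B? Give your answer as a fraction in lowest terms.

Hugo's father's ABO genotype from I^B i × I^A I^A: 1/2 I^A I^B, 1/2 I^A i.
Crossing each possibility with the mother I^B I^B and summing P(type B): 1/2·1/2 + 1/2·1/2 = 1/2.

1/2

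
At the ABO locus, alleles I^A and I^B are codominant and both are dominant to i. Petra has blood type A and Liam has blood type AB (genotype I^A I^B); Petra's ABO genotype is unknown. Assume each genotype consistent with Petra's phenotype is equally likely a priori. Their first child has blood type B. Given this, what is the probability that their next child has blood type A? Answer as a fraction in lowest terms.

1/2

Possible genotypes: Petra ∈ {I^A I^A, I^A i}; Liam ∈ {I^A I^B}.
Weight each parental genotype pair by prior × P(type-B child):
  I^A i × I^A I^B: posterior weight 1; P(next child type A) = 1/2.
Weighted sum = 1/2.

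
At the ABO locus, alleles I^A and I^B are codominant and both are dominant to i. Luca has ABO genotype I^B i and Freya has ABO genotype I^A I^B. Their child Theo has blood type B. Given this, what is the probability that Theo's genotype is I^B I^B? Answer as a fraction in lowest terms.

1/2

Cross I^B i × I^A I^B → 1/4 I^A I^B, 1/4 I^A i, 1/4 I^B I^B, 1/4 I^B i.
Type-B genotypes among offspring: I^B I^B (1/4), I^B i (1/4); total 1/2.
P(I^B I^B | type B) = (1/4) / (1/2) = 1/2.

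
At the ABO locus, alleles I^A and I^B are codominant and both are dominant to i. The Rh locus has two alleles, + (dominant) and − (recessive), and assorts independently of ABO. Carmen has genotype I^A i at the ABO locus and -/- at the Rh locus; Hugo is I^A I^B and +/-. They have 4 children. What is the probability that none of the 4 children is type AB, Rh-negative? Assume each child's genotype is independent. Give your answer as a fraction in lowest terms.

2401/4096

ABO cross I^A i × I^A I^B → 1/2 A, 1/4 B, 1/4 AB.
Rh cross -/- × +/- → 1/2 Rh+, 1/2 Rh-; so P(type AB, Rh-negative) = 1/4 × 1/2 = 1/8 per child.
P(not type AB, Rh-negative) = 7/8 for one child; (7/8)^4 = 2401/4096.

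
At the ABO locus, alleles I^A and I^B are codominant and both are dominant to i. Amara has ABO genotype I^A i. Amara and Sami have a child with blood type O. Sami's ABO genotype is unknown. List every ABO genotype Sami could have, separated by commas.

I^A i, I^B i, i i

For each candidate genotype of Sami, check whether crossing it with I^A i can produce every observed child phenotype.
  I^A I^A → possible child types {A} ✗
  I^A I^B → possible child types {A, B, AB} ✗
  I^A i → possible child types {O, A} ✓
  I^B I^B → possible child types {B, AB} ✗
  I^B i → possible child types {O, A, B, AB} ✓
  i i → possible child types {O, A} ✓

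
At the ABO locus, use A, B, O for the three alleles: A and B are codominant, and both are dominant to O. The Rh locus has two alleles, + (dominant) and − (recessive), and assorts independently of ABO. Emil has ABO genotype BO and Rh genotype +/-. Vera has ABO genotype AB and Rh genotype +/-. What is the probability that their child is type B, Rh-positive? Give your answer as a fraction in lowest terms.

3/8

ABO cross BO × AB → offspring phenotypes: 1/4 A, 1/2 B, 1/4 AB.
Rh cross +/- × +/- → 3/4 Rh+, 1/4 Rh-.
Independent loci: P(type B, Rh-positive) = 1/2 × 3/4 = 3/8.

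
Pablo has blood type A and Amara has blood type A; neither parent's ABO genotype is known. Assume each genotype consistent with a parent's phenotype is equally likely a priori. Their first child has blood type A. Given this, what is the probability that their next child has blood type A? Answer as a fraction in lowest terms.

19/20

Possible genotypes: Pablo ∈ {I^A I^A, I^A i}; Amara ∈ {I^A I^A, I^A i}.
Weight each parental genotype pair by prior × P(type-A child):
  I^A I^A × I^A I^A: posterior weight 4/15; P(next child type A) = 1.
  I^A I^A × I^A i: posterior weight 4/15; P(next child type A) = 1.
  I^A i × I^A I^A: posterior weight 4/15; P(next child type A) = 1.
  I^A i × I^A i: posterior weight 1/5; P(next child type A) = 3/4.
Weighted sum = 19/20.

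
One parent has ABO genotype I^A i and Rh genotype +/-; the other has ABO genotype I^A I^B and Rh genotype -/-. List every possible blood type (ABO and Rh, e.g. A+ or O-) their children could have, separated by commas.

A+, A-, B+, B-, AB+, AB-

Gametes from I^A i × I^A I^B give offspring ABO genotypes I^A I^A, I^A I^B, I^A i, I^B i, i.e. phenotypes A, B, AB.
Rh cross +/- × -/- → phenotypes Rh+, Rh-.
Combining independently: A+, A-, B+, B-, AB+, AB-.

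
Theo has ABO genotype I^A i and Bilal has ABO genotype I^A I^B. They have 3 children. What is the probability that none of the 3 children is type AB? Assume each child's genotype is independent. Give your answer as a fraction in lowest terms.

27/64

ABO cross I^A i × I^A I^B → 1/2 A, 1/4 B, 1/4 AB.
So P(type AB) = 1/4 per child.
P(not type AB) = 3/4 for one child; (3/4)^3 = 27/64.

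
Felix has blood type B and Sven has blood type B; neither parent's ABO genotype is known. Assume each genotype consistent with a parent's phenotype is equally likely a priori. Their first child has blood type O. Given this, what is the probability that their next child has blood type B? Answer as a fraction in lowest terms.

3/4

Possible genotypes: Felix ∈ {BB, BO}; Sven ∈ {BB, BO}.
Weight each parental genotype pair by prior × P(type-O child):
  BO × BO: posterior weight 1; P(next child type B) = 3/4.
Weighted sum = 3/4.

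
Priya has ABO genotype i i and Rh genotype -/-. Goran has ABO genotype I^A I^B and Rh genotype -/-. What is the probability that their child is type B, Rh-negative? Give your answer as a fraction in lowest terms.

ABO cross i i × I^A I^B → offspring phenotypes: 1/2 A, 1/2 B.
Rh cross -/- × -/- → 1 Rh-.
Independent loci: P(type B, Rh-negative) = 1/2 × 1 = 1/2.

1/2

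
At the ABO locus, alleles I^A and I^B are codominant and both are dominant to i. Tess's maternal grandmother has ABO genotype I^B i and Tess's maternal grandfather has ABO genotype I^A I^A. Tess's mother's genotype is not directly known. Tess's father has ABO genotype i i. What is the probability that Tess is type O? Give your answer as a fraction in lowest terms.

1/4

Tess's mother's ABO genotype from I^B i × I^A I^A: 1/2 I^A I^B, 1/2 I^A i.
Crossing each possibility with the father i i and summing P(type O): 1/2·0 + 1/2·1/2 = 1/4.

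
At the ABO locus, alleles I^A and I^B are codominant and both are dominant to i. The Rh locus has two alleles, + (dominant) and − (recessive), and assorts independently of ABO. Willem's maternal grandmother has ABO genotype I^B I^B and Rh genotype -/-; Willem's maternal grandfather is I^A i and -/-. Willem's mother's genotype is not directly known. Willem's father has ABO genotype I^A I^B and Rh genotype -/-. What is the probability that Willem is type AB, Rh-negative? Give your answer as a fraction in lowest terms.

3/8

Willem's mother's ABO genotype from I^B I^B × I^A i: 1/2 I^A I^B, 1/2 I^B i.
Crossing each possibility with the father I^A I^B and summing P(type AB): 1/2·1/2 + 1/2·1/4 = 3/8.
Similarly for Rh via the mother's Rh distribution: P(Rh-) = 1.
Independent loci: 3/8 × 1 = 3/8.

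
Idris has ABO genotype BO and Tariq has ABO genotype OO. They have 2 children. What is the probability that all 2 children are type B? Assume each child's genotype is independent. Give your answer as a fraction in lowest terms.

1/4

ABO cross BO × OO → 1/2 O, 1/2 B.
So P(type B) = 1/2 per child.
All 2 independent: (1/2)^2 = 1/4.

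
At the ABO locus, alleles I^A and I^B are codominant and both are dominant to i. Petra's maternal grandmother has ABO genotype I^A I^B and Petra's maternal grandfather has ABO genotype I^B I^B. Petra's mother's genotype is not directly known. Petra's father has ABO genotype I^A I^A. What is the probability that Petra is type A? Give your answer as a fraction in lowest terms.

Petra's mother's ABO genotype from I^A I^B × I^B I^B: 1/2 I^A I^B, 1/2 I^B I^B.
Crossing each possibility with the father I^A I^A and summing P(type A): 1/2·1/2 + 1/2·0 = 1/4.

1/4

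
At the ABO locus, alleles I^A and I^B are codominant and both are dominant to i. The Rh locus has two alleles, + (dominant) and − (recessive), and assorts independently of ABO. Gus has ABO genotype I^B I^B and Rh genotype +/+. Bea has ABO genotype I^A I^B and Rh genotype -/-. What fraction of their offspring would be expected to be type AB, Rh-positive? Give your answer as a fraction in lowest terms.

1/2

ABO cross I^B I^B × I^A I^B → offspring phenotypes: 1/2 B, 1/2 AB.
Rh cross +/+ × -/- → 1 Rh+.
Independent loci: P(type AB, Rh-positive) = 1/2 × 1 = 1/2.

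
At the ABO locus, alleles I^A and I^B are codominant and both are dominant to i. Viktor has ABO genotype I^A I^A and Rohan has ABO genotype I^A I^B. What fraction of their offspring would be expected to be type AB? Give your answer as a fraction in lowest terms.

ABO cross I^A I^A × I^A I^B → offspring phenotypes: 1/2 A, 1/2 AB.
So P(type AB) = 1/2.

1/2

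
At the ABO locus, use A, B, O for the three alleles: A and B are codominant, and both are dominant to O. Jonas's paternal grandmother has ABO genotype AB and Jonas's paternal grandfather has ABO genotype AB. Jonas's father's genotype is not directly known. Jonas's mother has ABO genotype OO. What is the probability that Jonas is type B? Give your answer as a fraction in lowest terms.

1/2

Jonas's father's ABO genotype from AB × AB: 1/4 AA, 1/2 AB, 1/4 BB.
Crossing each possibility with the mother OO and summing P(type B): 1/4·0 + 1/2·1/2 + 1/4·1 = 1/2.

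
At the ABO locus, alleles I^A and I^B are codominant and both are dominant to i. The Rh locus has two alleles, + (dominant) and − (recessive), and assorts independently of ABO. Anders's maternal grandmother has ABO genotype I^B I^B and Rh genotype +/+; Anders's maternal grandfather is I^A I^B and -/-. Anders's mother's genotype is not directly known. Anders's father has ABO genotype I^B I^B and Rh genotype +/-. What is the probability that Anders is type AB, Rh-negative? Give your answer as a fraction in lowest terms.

1/16

Anders's mother's ABO genotype from I^B I^B × I^A I^B: 1/2 I^A I^B, 1/2 I^B I^B.
Crossing each possibility with the father I^B I^B and summing P(type AB): 1/2·1/2 + 1/2·0 = 1/4.
Similarly for Rh via the mother's Rh distribution: P(Rh-) = 1/4.
Independent loci: 1/4 × 1/4 = 1/16.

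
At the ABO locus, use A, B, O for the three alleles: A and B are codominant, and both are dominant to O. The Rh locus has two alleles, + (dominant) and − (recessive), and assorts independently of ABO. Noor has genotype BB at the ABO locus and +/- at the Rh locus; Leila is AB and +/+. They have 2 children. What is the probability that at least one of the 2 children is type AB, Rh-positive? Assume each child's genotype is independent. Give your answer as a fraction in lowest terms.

3/4

ABO cross BB × AB → 1/2 B, 1/2 AB.
Rh cross +/- × +/+ → 1 Rh+; so P(type AB, Rh-positive) = 1/2 × 1 = 1/2 per child.
P(none) = (1/2)^2 = 1/4; P(at least one) = 1 − 1/4 = 3/4.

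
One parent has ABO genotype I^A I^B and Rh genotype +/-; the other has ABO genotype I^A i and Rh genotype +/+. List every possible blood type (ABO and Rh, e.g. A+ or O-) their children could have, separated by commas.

Gametes from I^A I^B × I^A i give offspring ABO genotypes I^A I^A, I^A I^B, I^A i, I^B i, i.e. phenotypes A, B, AB.
Rh cross +/- × +/+ → phenotypes Rh+.
Combining independently: A+, B+, AB+.

A+, B+, AB+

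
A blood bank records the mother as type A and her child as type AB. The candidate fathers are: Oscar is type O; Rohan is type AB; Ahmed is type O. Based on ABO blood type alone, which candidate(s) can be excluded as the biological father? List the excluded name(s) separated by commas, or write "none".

A candidate is excluded only if no genotype consistent with his phenotype could produce a type AB child with a type A mother.
Oscar (type O): no genotype consistent with that phenotype can produce a type-AB child with a type-A mother.
Ahmed (type O): no genotype consistent with that phenotype can produce a type-AB child with a type-A mother.

Oscar, Ahmed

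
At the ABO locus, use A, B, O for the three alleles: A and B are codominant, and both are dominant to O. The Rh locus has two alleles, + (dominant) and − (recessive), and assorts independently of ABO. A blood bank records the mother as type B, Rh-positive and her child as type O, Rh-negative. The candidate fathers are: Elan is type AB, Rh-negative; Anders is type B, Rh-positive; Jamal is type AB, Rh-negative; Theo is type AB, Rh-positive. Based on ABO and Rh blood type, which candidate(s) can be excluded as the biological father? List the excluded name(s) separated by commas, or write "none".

A candidate is excluded only if no genotype consistent with his phenotype could produce a type O, Rh-negative child with a type B, Rh-positive mother.
Elan (type AB, Rh-): no genotype consistent with that phenotype can produce a type-O Rh- child with a type-B mother.
Jamal (type AB, Rh-): no genotype consistent with that phenotype can produce a type-O Rh- child with a type-B mother.
Theo (type AB, Rh+): no genotype consistent with that phenotype can produce a type-O Rh- child with a type-B mother.

Elan, Jamal, Theo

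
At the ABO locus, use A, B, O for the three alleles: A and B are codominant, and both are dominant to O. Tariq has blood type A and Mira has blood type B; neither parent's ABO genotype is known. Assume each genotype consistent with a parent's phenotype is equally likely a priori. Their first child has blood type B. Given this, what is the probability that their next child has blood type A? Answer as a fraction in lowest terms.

1/12

Possible genotypes: Tariq ∈ {AA, AO}; Mira ∈ {BB, BO}.
Weight each parental genotype pair by prior × P(type-B child):
  AO × BB: posterior weight 2/3; P(next child type A) = 0.
  AO × BO: posterior weight 1/3; P(next child type A) = 1/4.
Weighted sum = 1/12.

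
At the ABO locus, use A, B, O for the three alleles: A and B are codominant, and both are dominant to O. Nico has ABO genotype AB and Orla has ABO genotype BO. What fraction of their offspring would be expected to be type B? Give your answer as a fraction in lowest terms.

1/2

ABO cross AB × BO → offspring phenotypes: 1/4 A, 1/2 B, 1/4 AB.
So P(type B) = 1/2.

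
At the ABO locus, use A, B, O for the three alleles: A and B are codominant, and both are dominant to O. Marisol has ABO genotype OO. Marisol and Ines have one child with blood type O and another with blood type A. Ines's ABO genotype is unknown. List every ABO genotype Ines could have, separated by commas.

AO

For each candidate genotype of Ines, check whether crossing it with OO can produce every observed child phenotype.
  AA → possible child types {A} ✗
  AB → possible child types {A, B} ✗
  AO → possible child types {O, A} ✓
  BB → possible child types {B} ✗
  BO → possible child types {O, B} ✗
  OO → possible child types {O} ✗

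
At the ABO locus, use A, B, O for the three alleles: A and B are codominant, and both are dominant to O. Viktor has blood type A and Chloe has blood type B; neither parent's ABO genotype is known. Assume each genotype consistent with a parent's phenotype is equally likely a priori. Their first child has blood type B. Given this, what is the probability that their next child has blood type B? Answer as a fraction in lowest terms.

Possible genotypes: Viktor ∈ {AA, AO}; Chloe ∈ {BB, BO}.
Weight each parental genotype pair by prior × P(type-B child):
  AO × BB: posterior weight 2/3; P(next child type B) = 1/2.
  AO × BO: posterior weight 1/3; P(next child type B) = 1/4.
Weighted sum = 5/12.

5/12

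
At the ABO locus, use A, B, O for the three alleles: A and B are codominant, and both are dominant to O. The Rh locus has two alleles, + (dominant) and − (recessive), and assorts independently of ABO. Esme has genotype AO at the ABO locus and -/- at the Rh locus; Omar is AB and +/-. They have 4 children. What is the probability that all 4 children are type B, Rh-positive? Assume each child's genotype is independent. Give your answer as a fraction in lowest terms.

1/4096

ABO cross AO × AB → 1/2 A, 1/4 B, 1/4 AB.
Rh cross -/- × +/- → 1/2 Rh+, 1/2 Rh-; so P(type B, Rh-positive) = 1/4 × 1/2 = 1/8 per child.
All 4 independent: (1/8)^4 = 1/4096.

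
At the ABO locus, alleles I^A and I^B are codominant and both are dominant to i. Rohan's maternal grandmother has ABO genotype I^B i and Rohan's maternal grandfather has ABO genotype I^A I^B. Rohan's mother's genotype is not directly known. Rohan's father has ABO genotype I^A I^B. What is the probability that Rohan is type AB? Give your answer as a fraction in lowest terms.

3/8

Rohan's mother's ABO genotype from I^B i × I^A I^B: 1/4 I^A I^B, 1/4 I^A i, 1/4 I^B I^B, 1/4 I^B i.
Crossing each possibility with the father I^A I^B and summing P(type AB): 1/4·1/2 + 1/4·1/4 + 1/4·1/2 + 1/4·1/4 = 3/8.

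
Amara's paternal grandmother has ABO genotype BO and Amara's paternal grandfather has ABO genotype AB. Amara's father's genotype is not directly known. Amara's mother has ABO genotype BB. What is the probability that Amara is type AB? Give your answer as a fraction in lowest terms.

1/4

Amara's father's ABO genotype from BO × AB: 1/4 AB, 1/4 AO, 1/4 BB, 1/4 BO.
Crossing each possibility with the mother BB and summing P(type AB): 1/4·1/2 + 1/4·1/2 + 1/4·0 + 1/4·0 = 1/4.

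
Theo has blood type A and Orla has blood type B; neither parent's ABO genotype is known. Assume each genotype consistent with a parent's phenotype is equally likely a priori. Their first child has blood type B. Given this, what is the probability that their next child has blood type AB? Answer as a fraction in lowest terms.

Possible genotypes: Theo ∈ {I^A I^A, I^A i}; Orla ∈ {I^B I^B, I^B i}.
Weight each parental genotype pair by prior × P(type-B child):
  I^A i × I^B I^B: posterior weight 2/3; P(next child type AB) = 1/2.
  I^A i × I^B i: posterior weight 1/3; P(next child type AB) = 1/4.
Weighted sum = 5/12.

5/12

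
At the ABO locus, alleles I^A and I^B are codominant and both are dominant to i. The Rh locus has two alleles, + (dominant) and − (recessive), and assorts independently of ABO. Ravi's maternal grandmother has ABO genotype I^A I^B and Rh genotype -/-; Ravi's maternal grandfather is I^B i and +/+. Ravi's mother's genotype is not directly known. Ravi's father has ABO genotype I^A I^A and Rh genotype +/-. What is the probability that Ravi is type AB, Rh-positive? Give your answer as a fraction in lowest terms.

3/8

Ravi's mother's ABO genotype from I^A I^B × I^B i: 1/4 I^A I^B, 1/4 I^A i, 1/4 I^B I^B, 1/4 I^B i.
Crossing each possibility with the father I^A I^A and summing P(type AB): 1/4·1/2 + 1/4·0 + 1/4·1 + 1/4·1/2 = 1/2.
Similarly for Rh via the mother's Rh distribution: P(Rh+) = 3/4.
Independent loci: 1/2 × 3/4 = 3/8.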